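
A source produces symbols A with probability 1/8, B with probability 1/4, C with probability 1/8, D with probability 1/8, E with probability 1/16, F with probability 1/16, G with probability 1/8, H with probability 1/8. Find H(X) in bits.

2.875 bits

Each probability is a power of 1/2, so log₂(1/p) is an integer.
H = Σ p·log₂(1/p) = 1/8·3 + 1/4·2 + 1/8·3 + 1/8·3 + 1/16·4 + 1/16·4 + 1/8·3 + 1/8·3 = 2.875 bits.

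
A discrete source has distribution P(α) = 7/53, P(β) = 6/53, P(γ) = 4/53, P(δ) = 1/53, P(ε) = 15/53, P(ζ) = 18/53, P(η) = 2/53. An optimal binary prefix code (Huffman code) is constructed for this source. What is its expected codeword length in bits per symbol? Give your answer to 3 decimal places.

Repeatedly combine the two least-probable nodes; the expected code length is the sum of the merged weights.
merge 1/53 + 2/53 → 3/53
merge 3/53 + 4/53 → 7/53
merge 6/53 + 7/53 → 13/53
merge 7/53 + 13/53 → 20/53
merge 15/53 + 18/53 → 33/53
merge 20/53 + 33/53 → 1
L = 3/53 + 7/53 + 13/53 + 20/53 + 33/53 + 1 = 129/53 ≈ 2.434 bits/symbol.

2.434 bits/symbol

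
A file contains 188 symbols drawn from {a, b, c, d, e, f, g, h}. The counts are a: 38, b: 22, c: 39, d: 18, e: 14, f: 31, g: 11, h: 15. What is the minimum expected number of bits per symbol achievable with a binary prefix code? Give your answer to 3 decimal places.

Probabilities are the counts divided by 188.
Repeatedly combine the two least-probable nodes; the expected code length is the sum of the merged weights.
merge 11/188 + 7/94 → 25/188
merge 15/188 + 9/94 → 33/188
merge 11/94 + 25/188 → 1/4
merge 31/188 + 33/188 → 16/47
merge 19/94 + 39/188 → 77/188
merge 1/4 + 16/47 → 111/188
merge 77/188 + 111/188 → 1
L = 25/188 + 33/188 + 1/4 + 16/47 + 77/188 + 111/188 + 1 = 545/188 ≈ 2.899 bits/symbol.

2.899 bits/symbol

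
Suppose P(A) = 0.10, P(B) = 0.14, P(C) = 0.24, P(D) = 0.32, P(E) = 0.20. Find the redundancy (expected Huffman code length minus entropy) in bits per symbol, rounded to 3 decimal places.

Entropy H = −Σ p log₂ p ≈ 2.2139 bits.
Huffman merges: 1/10+7/50→6/25; 1/5+6/25→11/25; 6/25+8/25→14/25; 11/25+14/25→1. L = 56/25 ≈ 2.2400.
L − H = 2.2400 − 2.2139 = 0.026 bits.

0.026 bits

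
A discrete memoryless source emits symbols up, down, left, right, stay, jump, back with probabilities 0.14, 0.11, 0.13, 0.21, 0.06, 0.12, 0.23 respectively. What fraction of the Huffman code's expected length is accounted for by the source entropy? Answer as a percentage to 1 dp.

Entropy H = −Σ p log₂ p ≈ 2.7011 bits.
Huffman merges: 3/50+11/100→17/100; 3/25+13/100→1/4; 7/50+17/100→31/100; 21/100+23/100→11/25; 1/4+31/100→14/25; 11/25+14/25→1. L = 273/100 ≈ 2.7300.
Efficiency = H/L = 2.7011/2.7300 = 98.9%.

98.9%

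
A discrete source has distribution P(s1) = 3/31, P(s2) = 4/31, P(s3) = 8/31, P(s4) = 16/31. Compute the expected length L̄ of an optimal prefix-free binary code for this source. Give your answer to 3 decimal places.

1.710 bits/symbol

Repeatedly combine the two least-probable nodes; the expected code length is the sum of the merged weights.
merge 3/31 + 4/31 → 7/31
merge 7/31 + 8/31 → 15/31
merge 15/31 + 16/31 → 1
L = 7/31 + 15/31 + 1 = 53/31 ≈ 1.710 bits/symbol.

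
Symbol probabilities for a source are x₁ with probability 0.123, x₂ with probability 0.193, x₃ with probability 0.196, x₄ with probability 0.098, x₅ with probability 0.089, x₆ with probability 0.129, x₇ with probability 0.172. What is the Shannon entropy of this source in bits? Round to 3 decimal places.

H = −Σ pᵢ log₂ pᵢ.
−0.123·log₂(0.123) = 0.3719
−0.193·log₂(0.193) = 0.4581
−0.196·log₂(0.196) = 0.4608
−0.098·log₂(0.098) = 0.3284
−0.089·log₂(0.089) = 0.3106
−0.129·log₂(0.129) = 0.3811
−0.172·log₂(0.172) = 0.4368
Sum ≈ 2.7477 → 2.748 bits.

2.748 bits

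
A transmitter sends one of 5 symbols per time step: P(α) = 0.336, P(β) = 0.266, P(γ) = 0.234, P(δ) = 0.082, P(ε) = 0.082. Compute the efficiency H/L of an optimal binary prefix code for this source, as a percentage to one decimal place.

97.9%

Entropy H = −Σ p log₂ p ≈ 2.1190 bits.
Huffman merges: 41/500+41/500→41/250; 41/250+117/500→199/500; 133/500+42/125→301/500; 199/500+301/500→1. L = 541/250 ≈ 2.1640.
Efficiency = H/L = 2.1190/2.1640 = 97.9%.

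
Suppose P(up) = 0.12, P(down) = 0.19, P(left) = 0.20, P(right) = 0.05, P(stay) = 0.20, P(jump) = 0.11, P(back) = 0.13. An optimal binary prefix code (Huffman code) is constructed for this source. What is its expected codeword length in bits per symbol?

Repeatedly combine the two least-probable nodes; the expected code length is the sum of the merged weights.
merge 1/20 + 11/100 → 4/25
merge 3/25 + 13/100 → 1/4
merge 4/25 + 19/100 → 7/20
merge 1/5 + 1/5 → 2/5
merge 1/4 + 7/20 → 3/5
merge 2/5 + 3/5 → 1
L = 4/25 + 1/4 + 7/20 + 2/5 + 3/5 + 1 = 69/25 = 2.76 bits/symbol.

2.76 bits/symbol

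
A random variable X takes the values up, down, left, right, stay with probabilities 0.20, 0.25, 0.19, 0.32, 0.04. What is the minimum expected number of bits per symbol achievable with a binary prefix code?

2.23 bits/symbol

Repeatedly combine the two least-probable nodes; the expected code length is the sum of the merged weights.
merge 1/25 + 19/100 → 23/100
merge 1/5 + 23/100 → 43/100
merge 1/4 + 8/25 → 57/100
merge 43/100 + 57/100 → 1
L = 23/100 + 43/100 + 57/100 + 1 = 223/100 = 2.23 bits/symbol.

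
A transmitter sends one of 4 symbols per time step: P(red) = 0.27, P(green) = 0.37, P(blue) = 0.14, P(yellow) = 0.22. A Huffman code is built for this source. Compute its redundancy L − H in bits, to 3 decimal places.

Entropy H = −Σ p log₂ p ≈ 1.9184 bits.
Huffman merges: 7/50+11/50→9/25; 27/100+9/25→63/100; 37/100+63/100→1. L = 199/100 ≈ 1.9900.
L − H = 1.9900 − 1.9184 = 0.072 bits.

0.072 bits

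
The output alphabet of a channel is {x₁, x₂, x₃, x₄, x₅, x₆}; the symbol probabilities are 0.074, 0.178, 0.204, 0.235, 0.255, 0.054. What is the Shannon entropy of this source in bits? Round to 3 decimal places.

2.410 bits

H = −Σ pᵢ log₂ pᵢ.
−0.074·log₂(0.074) = 0.2780
−0.178·log₂(0.178) = 0.4432
−0.204·log₂(0.204) = 0.4678
−0.235·log₂(0.235) = 0.4910
−0.255·log₂(0.255) = 0.5027
−0.054·log₂(0.054) = 0.2274
Sum ≈ 2.4101 → 2.410 bits.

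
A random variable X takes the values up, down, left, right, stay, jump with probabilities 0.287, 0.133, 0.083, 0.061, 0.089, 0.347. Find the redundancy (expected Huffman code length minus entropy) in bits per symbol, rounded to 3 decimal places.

0.077 bits

Entropy H = −Σ p log₂ p ≈ 2.2886 bits.
Huffman merges: 61/1000+83/1000→18/125; 89/1000+133/1000→111/500; 18/125+111/500→183/500; 287/1000+347/1000→317/500; 183/500+317/500→1. L = 1183/500 ≈ 2.3660.
L − H = 2.3660 − 2.2886 = 0.077 bits.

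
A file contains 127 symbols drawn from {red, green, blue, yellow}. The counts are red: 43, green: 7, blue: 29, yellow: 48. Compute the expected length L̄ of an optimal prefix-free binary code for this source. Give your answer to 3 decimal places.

Probabilities are the counts divided by 127.
Repeatedly combine the two least-probable nodes; the expected code length is the sum of the merged weights.
merge 7/127 + 29/127 → 36/127
merge 36/127 + 43/127 → 79/127
merge 48/127 + 79/127 → 1
L = 36/127 + 79/127 + 1 = 242/127 ≈ 1.906 bits/symbol.

1.906 bits/symbol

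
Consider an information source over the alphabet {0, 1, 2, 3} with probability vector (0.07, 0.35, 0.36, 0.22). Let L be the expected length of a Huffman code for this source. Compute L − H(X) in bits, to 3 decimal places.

Entropy H = −Σ p log₂ p ≈ 1.8098 bits.
Huffman merges: 7/100+11/50→29/100; 29/100+7/20→16/25; 9/25+16/25→1. L = 193/100 ≈ 1.9300.
L − H = 1.9300 − 1.8098 = 0.120 bits.

0.120 bits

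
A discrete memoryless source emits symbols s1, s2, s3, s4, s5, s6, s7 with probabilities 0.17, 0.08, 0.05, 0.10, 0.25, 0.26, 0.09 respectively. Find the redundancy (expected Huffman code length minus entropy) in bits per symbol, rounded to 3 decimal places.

0.028 bits

Entropy H = −Σ p log₂ p ≈ 2.5923 bits.
Huffman merges: 1/20+2/25→13/100; 9/100+1/10→19/100; 13/100+17/100→3/10; 19/100+1/4→11/25; 13/50+3/10→14/25; 11/25+14/25→1. L = 131/50 ≈ 2.6200.
L − H = 2.6200 − 2.5923 = 0.028 bits.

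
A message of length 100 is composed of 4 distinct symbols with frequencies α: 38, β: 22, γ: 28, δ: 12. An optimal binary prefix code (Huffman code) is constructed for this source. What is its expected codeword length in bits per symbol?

1.96 bits/symbol

Probabilities are the counts divided by 100.
Repeatedly combine the two least-probable nodes; the expected code length is the sum of the merged weights.
merge 3/25 + 11/50 → 17/50
merge 7/25 + 17/50 → 31/50
merge 19/50 + 31/50 → 1
L = 17/50 + 31/50 + 1 = 49/25 = 1.96 bits/symbol.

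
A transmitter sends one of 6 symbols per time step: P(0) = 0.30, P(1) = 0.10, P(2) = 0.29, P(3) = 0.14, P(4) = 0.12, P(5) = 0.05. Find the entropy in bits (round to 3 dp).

H = −Σ pᵢ log₂ pᵢ.
−0.30·log₂(0.30) = 0.5211
−0.10·log₂(0.10) = 0.3322
−0.29·log₂(0.29) = 0.5179
−0.14·log₂(0.14) = 0.3971
−0.12·log₂(0.12) = 0.3671
−0.05·log₂(0.05) = 0.2161
Sum ≈ 2.3515 → 2.351 bits.

2.351 bits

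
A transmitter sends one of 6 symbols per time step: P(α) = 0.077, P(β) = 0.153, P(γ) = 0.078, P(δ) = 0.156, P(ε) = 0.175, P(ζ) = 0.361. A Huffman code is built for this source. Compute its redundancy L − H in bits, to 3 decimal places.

0.058 bits

Entropy H = −Σ p log₂ p ≈ 2.3751 bits.
Huffman merges: 77/1000+39/500→31/200; 153/1000+31/200→77/250; 39/250+7/40→331/1000; 77/250+331/1000→639/1000; 361/1000+639/1000→1. L = 2433/1000 ≈ 2.4330.
L − H = 2.4330 − 2.3751 = 0.058 bits.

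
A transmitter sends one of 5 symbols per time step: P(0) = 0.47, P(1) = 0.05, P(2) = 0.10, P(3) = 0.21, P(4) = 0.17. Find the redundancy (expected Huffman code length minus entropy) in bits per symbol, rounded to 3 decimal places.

0.032 bits

Entropy H = −Σ p log₂ p ≈ 1.9677 bits.
Huffman merges: 1/20+1/10→3/20; 3/20+17/100→8/25; 21/100+8/25→53/100; 47/100+53/100→1. L = 2 ≈ 2.0000.
L − H = 2.0000 − 1.9677 = 0.032 bits.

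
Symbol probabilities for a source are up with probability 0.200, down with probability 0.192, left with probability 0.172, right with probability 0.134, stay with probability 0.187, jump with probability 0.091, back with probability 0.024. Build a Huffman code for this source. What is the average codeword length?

2.723 bits/symbol

Repeatedly combine the two least-probable nodes; the expected code length is the sum of the merged weights.
merge 3/125 + 91/1000 → 23/200
merge 23/200 + 67/500 → 249/1000
merge 43/250 + 187/1000 → 359/1000
merge 24/125 + 1/5 → 49/125
merge 249/1000 + 359/1000 → 76/125
merge 49/125 + 76/125 → 1
L = 23/200 + 249/1000 + 359/1000 + 49/125 + 76/125 + 1 = 2723/1000 = 2.723 bits/symbol.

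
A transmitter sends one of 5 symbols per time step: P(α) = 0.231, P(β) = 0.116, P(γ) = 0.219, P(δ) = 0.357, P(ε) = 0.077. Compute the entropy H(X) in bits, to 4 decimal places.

H = −Σ pᵢ log₂ pᵢ.
−0.231·log₂(0.231) = 0.4883
−0.116·log₂(0.116) = 0.3605
−0.219·log₂(0.219) = 0.4798
−0.357·log₂(0.357) = 0.5305
−0.077·log₂(0.077) = 0.2848
Sum ≈ 2.1440 → 2.1440 bits.

2.1440 bits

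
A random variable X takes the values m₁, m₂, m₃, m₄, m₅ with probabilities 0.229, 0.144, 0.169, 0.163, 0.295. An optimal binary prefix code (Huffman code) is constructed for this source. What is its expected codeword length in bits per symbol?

Repeatedly combine the two least-probable nodes; the expected code length is the sum of the merged weights.
merge 18/125 + 163/1000 → 307/1000
merge 169/1000 + 229/1000 → 199/500
merge 59/200 + 307/1000 → 301/500
merge 199/500 + 301/500 → 1
L = 307/1000 + 199/500 + 301/500 + 1 = 2307/1000 = 2.307 bits/symbol.

2.307 bits/symbol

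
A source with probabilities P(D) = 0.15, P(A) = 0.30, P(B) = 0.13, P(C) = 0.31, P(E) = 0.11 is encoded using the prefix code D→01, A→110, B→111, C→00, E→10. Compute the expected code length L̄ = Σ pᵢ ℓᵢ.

L̄ = Σ pᵢ·ℓᵢ = 0.15·2 + 0.30·3 + 0.13·3 + 0.31·2 + 0.11·2 = 2.43 bits/symbol.

2.43 bits/symbol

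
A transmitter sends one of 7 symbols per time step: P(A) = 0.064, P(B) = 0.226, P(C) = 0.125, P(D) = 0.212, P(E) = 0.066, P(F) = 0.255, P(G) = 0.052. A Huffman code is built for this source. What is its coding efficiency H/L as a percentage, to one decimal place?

98.7%

Entropy H = −Σ p log₂ p ≈ 2.5715 bits.
Huffman merges: 13/250+8/125→29/250; 33/500+29/250→91/500; 1/8+91/500→307/1000; 53/250+113/500→219/500; 51/200+307/1000→281/500; 219/500+281/500→1. L = 521/200 ≈ 2.6050.
Efficiency = H/L = 2.5715/2.6050 = 98.7%.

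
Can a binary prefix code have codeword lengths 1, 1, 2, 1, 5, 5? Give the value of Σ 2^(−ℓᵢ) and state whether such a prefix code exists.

1.8125; no

With common denominator 2^5 = 32: Σ 2^(−ℓᵢ) = 16/32 + 16/32 + 8/32 + 16/32 + 1/32 + 1/32 = 58/32 = 1.8125.
Kraft's inequality requires Σ ≤ 1; here Σ = 1.8125 > 1, so no such prefix code exists.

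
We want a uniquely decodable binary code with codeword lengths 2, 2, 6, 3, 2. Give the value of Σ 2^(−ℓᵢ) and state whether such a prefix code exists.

0.890625; yes

With common denominator 2^6 = 64: Σ 2^(−ℓᵢ) = 16/64 + 16/64 + 1/64 + 8/64 + 16/64 = 57/64 = 0.890625.
Kraft's inequality requires Σ ≤ 1; here Σ = 0.890625 ≤ 1, so such a prefix code exists.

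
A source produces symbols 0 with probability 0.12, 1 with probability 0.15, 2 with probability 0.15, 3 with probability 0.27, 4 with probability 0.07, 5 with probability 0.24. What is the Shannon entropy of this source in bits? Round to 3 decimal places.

2.461 bits

H = −Σ pᵢ log₂ pᵢ.
−0.12·log₂(0.12) = 0.3671
−0.15·log₂(0.15) = 0.4105
−0.15·log₂(0.15) = 0.4105
−0.27·log₂(0.27) = 0.5100
−0.07·log₂(0.07) = 0.2686
−0.24·log₂(0.24) = 0.4941
Sum ≈ 2.4609 → 2.461 bits.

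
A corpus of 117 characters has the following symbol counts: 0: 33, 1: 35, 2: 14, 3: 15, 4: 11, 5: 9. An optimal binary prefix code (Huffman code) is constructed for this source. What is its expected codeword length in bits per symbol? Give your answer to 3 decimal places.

2.419 bits/symbol

Probabilities are the counts divided by 117.
Repeatedly combine the two least-probable nodes; the expected code length is the sum of the merged weights.
merge 1/13 + 11/117 → 20/117
merge 14/117 + 5/39 → 29/117
merge 20/117 + 29/117 → 49/117
merge 11/39 + 35/117 → 68/117
merge 49/117 + 68/117 → 1
L = 20/117 + 29/117 + 49/117 + 68/117 + 1 = 283/117 ≈ 2.419 bits/symbol.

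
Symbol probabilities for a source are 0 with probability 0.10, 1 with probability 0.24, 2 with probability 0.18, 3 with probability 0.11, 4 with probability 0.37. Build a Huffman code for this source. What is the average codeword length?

2.21 bits/symbol

Repeatedly combine the two least-probable nodes; the expected code length is the sum of the merged weights.
merge 1/10 + 11/100 → 21/100
merge 9/50 + 21/100 → 39/100
merge 6/25 + 37/100 → 61/100
merge 39/100 + 61/100 → 1
L = 21/100 + 39/100 + 61/100 + 1 = 221/100 = 2.21 bits/symbol.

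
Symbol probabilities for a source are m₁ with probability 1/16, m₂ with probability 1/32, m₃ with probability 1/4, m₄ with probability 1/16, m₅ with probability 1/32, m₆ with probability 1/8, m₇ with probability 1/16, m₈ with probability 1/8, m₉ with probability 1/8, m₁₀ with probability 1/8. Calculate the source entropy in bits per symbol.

3.0625 bits

Each probability is a power of 1/2, so log₂(1/p) is an integer.
H = Σ p·log₂(1/p) = 1/16·4 + 1/32·5 + 1/4·2 + 1/16·4 + 1/32·5 + 1/8·3 + 1/16·4 + 1/8·3 + 1/8·3 + 1/8·3 = 3.0625 bits.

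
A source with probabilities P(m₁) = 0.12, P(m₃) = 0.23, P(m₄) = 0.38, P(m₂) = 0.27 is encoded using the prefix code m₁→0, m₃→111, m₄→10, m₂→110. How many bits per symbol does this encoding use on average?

L̄ = Σ pᵢ·ℓᵢ = 0.12·1 + 0.23·3 + 0.38·2 + 0.27·3 = 2.38 bits/symbol.

2.38 bits/symbol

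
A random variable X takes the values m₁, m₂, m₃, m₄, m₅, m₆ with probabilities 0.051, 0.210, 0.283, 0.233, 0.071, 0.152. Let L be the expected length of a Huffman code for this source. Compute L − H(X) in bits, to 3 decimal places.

Entropy H = −Σ p log₂ p ≈ 2.3809 bits.
Huffman merges: 51/1000+71/1000→61/500; 61/500+19/125→137/500; 21/100+233/1000→443/1000; 137/500+283/1000→557/1000; 443/1000+557/1000→1. L = 599/250 ≈ 2.3960.
L − H = 2.3960 − 2.3809 = 0.015 bits.

0.015 bits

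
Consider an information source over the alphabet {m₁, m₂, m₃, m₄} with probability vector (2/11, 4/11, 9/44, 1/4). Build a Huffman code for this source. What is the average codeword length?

2 bits/symbol

Repeatedly combine the two least-probable nodes; the expected code length is the sum of the merged weights.
merge 2/11 + 9/44 → 17/44
merge 1/4 + 4/11 → 27/44
merge 17/44 + 27/44 → 1
L = 17/44 + 27/44 + 1 = 2 bits/symbol.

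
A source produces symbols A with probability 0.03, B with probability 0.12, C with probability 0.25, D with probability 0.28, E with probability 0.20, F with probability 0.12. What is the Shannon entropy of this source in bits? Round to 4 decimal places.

H = −Σ pᵢ log₂ pᵢ.
−0.03·log₂(0.03) = 0.1518
−0.12·log₂(0.12) = 0.3671
−0.25·log₂(0.25) = 0.5000
−0.28·log₂(0.28) = 0.5142
−0.20·log₂(0.20) = 0.4644
−0.12·log₂(0.12) = 0.3671
Sum ≈ 2.3645 → 2.3645 bits.

2.3645 bits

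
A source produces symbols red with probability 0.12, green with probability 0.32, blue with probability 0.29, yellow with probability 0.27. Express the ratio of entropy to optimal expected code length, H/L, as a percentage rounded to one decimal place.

96.1%

Entropy H = −Σ p log₂ p ≈ 1.9210 bits.
Huffman merges: 3/25+27/100→39/100; 29/100+8/25→61/100; 39/100+61/100→1. L = 2 ≈ 2.0000.
Efficiency = H/L = 1.9210/2.0000 = 96.1%.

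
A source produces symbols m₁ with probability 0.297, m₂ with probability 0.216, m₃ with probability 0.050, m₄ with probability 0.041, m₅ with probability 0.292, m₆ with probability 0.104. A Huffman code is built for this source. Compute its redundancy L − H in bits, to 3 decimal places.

Entropy H = −Σ p log₂ p ≈ 2.2609 bits.
Huffman merges: 41/1000+1/20→91/1000; 91/1000+13/125→39/200; 39/200+27/125→411/1000; 73/250+297/1000→589/1000; 411/1000+589/1000→1. L = 1143/500 ≈ 2.2860.
L − H = 2.2860 − 2.2609 = 0.025 bits.

0.025 bits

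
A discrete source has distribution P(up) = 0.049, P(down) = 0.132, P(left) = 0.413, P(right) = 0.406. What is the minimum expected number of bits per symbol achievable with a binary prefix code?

1.768 bits/symbol

Repeatedly combine the two least-probable nodes; the expected code length is the sum of the merged weights.
merge 49/1000 + 33/250 → 181/1000
merge 181/1000 + 203/500 → 587/1000
merge 413/1000 + 587/1000 → 1
L = 181/1000 + 587/1000 + 1 = 221/125 = 1.768 bits/symbol.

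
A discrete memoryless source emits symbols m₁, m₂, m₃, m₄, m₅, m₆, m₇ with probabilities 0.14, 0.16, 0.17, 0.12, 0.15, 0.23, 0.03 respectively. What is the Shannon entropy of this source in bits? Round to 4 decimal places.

H = −Σ pᵢ log₂ pᵢ.
−0.14·log₂(0.14) = 0.3971
−0.16·log₂(0.16) = 0.4230
−0.17·log₂(0.17) = 0.4346
−0.12·log₂(0.12) = 0.3671
−0.15·log₂(0.15) = 0.4105
−0.23·log₂(0.23) = 0.4877
−0.03·log₂(0.03) = 0.1518
Sum ≈ 2.6718 → 2.6718 bits.

2.6718 bits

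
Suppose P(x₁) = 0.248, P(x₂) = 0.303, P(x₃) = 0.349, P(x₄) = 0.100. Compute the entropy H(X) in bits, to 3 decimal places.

1.883 bits

H = −Σ pᵢ log₂ pᵢ.
−0.248·log₂(0.248) = 0.4989
−0.303·log₂(0.303) = 0.5220
−0.349·log₂(0.349) = 0.5300
−0.100·log₂(0.100) = 0.3322
Sum ≈ 1.8830 → 1.883 bits.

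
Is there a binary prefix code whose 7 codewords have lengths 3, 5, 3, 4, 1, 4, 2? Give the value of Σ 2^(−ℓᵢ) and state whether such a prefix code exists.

With common denominator 2^5 = 32: Σ 2^(−ℓᵢ) = 4/32 + 1/32 + 4/32 + 2/32 + 16/32 + 2/32 + 8/32 = 37/32 = 1.15625.
Kraft's inequality requires Σ ≤ 1; here Σ = 1.15625 > 1, so no such prefix code exists.

1.15625; no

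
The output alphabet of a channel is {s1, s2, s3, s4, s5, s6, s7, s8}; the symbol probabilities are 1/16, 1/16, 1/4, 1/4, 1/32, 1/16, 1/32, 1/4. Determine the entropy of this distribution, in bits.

Each probability is a power of 1/2, so log₂(1/p) is an integer.
H = Σ p·log₂(1/p) = 1/16·4 + 1/16·4 + 1/4·2 + 1/4·2 + 1/32·5 + 1/16·4 + 1/32·5 + 1/4·2 = 2.5625 bits.

2.5625 bits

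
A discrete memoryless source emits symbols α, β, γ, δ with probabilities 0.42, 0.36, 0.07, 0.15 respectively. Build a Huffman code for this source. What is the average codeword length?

1.8 bits/symbol

Repeatedly combine the two least-probable nodes; the expected code length is the sum of the merged weights.
merge 7/100 + 3/20 → 11/50
merge 11/50 + 9/25 → 29/50
merge 21/50 + 29/50 → 1
L = 11/50 + 29/50 + 1 = 9/5 = 1.8 bits/symbol.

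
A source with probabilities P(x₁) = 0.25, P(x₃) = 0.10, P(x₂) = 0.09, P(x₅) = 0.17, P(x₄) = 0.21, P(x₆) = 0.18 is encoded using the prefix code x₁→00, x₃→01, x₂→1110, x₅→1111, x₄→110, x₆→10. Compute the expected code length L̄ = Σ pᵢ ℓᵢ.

L̄ = Σ pᵢ·ℓᵢ = 0.25·2 + 0.10·2 + 0.09·4 + 0.17·4 + 0.21·3 + 0.18·2 = 2.73 bits/symbol.

2.73 bits/symbol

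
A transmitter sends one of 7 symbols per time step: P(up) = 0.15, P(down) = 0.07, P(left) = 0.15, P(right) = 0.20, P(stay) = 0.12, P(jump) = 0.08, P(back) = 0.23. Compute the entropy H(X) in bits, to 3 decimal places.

2.700 bits

H = −Σ pᵢ log₂ pᵢ.
−0.15·log₂(0.15) = 0.4105
−0.07·log₂(0.07) = 0.2686
−0.15·log₂(0.15) = 0.4105
−0.20·log₂(0.20) = 0.4644
−0.12·log₂(0.12) = 0.3671
−0.08·log₂(0.08) = 0.2915
−0.23·log₂(0.23) = 0.4877
Sum ≈ 2.7003 → 2.700 bits.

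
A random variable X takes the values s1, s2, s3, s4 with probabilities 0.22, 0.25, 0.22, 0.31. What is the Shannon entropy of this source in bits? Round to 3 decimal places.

1.985 bits

H = −Σ pᵢ log₂ pᵢ.
−0.22·log₂(0.22) = 0.4806
−0.25·log₂(0.25) = 0.5000
−0.22·log₂(0.22) = 0.4806
−0.31·log₂(0.31) = 0.5238
Sum ≈ 1.9849 → 1.985 bits.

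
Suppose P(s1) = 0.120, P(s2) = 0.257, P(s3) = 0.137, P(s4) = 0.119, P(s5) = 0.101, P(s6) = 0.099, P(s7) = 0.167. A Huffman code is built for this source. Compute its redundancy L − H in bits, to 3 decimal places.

0.018 bits

Entropy H = −Σ p log₂ p ≈ 2.7247 bits.
Huffman merges: 99/1000+101/1000→1/5; 119/1000+3/25→239/1000; 137/1000+167/1000→38/125; 1/5+239/1000→439/1000; 257/1000+38/125→561/1000; 439/1000+561/1000→1. L = 2743/1000 ≈ 2.7430.
L − H = 2.7430 − 2.7247 = 0.018 bits.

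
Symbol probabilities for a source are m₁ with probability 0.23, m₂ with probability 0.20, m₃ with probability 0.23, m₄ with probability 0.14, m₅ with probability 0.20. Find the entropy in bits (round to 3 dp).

H = −Σ pᵢ log₂ pᵢ.
−0.23·log₂(0.23) = 0.4877
−0.20·log₂(0.20) = 0.4644
−0.23·log₂(0.23) = 0.4877
−0.14·log₂(0.14) = 0.3971
−0.20·log₂(0.20) = 0.4644
Sum ≈ 2.3012 → 2.301 bits.

2.301 bits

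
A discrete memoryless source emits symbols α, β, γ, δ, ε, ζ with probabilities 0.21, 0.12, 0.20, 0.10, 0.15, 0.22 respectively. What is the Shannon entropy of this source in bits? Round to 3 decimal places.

2.528 bits

H = −Σ pᵢ log₂ pᵢ.
−0.21·log₂(0.21) = 0.4728
−0.12·log₂(0.12) = 0.3671
−0.20·log₂(0.20) = 0.4644
−0.10·log₂(0.10) = 0.3322
−0.15·log₂(0.15) = 0.4105
−0.22·log₂(0.22) = 0.4806
Sum ≈ 2.5276 → 2.528 bits.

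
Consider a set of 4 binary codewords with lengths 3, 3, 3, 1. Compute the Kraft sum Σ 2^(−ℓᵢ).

With common denominator 2^3 = 8: Σ 2^(−ℓᵢ) = 1/8 + 1/8 + 1/8 + 4/8 = 7/8 = 0.875.

0.875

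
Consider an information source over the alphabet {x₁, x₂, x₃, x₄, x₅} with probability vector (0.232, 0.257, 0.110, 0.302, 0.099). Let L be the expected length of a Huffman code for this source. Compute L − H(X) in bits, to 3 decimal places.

0.014 bits

Entropy H = −Σ p log₂ p ≈ 2.1950 bits.
Huffman merges: 99/1000+11/100→209/1000; 209/1000+29/125→441/1000; 257/1000+151/500→559/1000; 441/1000+559/1000→1. L = 2209/1000 ≈ 2.2090.
L − H = 2.2090 − 2.1950 = 0.014 bits.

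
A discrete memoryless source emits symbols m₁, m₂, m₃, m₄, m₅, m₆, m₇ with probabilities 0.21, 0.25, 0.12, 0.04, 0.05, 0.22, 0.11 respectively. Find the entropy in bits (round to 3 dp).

2.573 bits

H = −Σ pᵢ log₂ pᵢ.
−0.21·log₂(0.21) = 0.4728
−0.25·log₂(0.25) = 0.5000
−0.12·log₂(0.12) = 0.3671
−0.04·log₂(0.04) = 0.1858
−0.05·log₂(0.05) = 0.2161
−0.22·log₂(0.22) = 0.4806
−0.11·log₂(0.11) = 0.3503
Sum ≈ 2.5726 → 2.573 bits.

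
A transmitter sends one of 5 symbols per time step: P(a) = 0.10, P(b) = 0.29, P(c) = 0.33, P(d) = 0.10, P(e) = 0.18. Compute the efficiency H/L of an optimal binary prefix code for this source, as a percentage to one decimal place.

Entropy H = −Σ p log₂ p ≈ 2.1554 bits.
Huffman merges: 1/10+1/10→1/5; 9/50+1/5→19/50; 29/100+33/100→31/50; 19/50+31/50→1. L = 11/5 ≈ 2.2000.
Efficiency = H/L = 2.1554/2.2000 = 98.0%.

98.0%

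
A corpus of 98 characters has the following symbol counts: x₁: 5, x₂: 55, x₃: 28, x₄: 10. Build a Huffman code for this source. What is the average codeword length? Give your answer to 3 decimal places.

Probabilities are the counts divided by 98.
Repeatedly combine the two least-probable nodes; the expected code length is the sum of the merged weights.
merge 5/98 + 5/49 → 15/98
merge 15/98 + 2/7 → 43/98
merge 43/98 + 55/98 → 1
L = 15/98 + 43/98 + 1 = 78/49 ≈ 1.592 bits/symbol.

1.592 bits/symbol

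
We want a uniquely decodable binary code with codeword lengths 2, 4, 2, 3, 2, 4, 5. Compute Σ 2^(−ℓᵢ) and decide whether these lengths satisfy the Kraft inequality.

With common denominator 2^5 = 32: Σ 2^(−ℓᵢ) = 8/32 + 2/32 + 8/32 + 4/32 + 8/32 + 2/32 + 1/32 = 33/32 = 1.03125.
Kraft's inequality requires Σ ≤ 1; here Σ = 1.03125 > 1, so no such prefix code exists.

1.03125; no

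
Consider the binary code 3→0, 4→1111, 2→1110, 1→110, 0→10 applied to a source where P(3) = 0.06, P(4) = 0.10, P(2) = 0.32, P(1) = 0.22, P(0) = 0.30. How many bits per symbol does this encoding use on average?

3 bits/symbol

L̄ = Σ pᵢ·ℓᵢ = 0.06·1 + 0.10·4 + 0.32·4 + 0.22·3 + 0.30·2 = 3 bits/symbol.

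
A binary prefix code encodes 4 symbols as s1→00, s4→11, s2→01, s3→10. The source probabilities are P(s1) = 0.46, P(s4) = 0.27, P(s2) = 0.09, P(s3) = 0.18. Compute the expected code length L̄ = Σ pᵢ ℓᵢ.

2 bits/symbol

L̄ = Σ pᵢ·ℓᵢ = 0.46·2 + 0.27·2 + 0.09·2 + 0.18·2 = 2 bits/symbol.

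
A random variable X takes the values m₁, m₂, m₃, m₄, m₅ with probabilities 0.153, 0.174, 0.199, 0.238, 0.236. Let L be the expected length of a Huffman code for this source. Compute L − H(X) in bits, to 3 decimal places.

0.026 bits

Entropy H = −Σ p log₂ p ≈ 2.3014 bits.
Huffman merges: 153/1000+87/500→327/1000; 199/1000+59/250→87/200; 119/500+327/1000→113/200; 87/200+113/200→1. L = 2327/1000 ≈ 2.3270.
L − H = 2.3270 − 2.3014 = 0.026 bits.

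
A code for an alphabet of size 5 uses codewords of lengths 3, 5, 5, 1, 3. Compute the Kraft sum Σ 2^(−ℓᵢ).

0.8125

With common denominator 2^5 = 32: Σ 2^(−ℓᵢ) = 4/32 + 1/32 + 1/32 + 16/32 + 4/32 = 26/32 = 0.8125.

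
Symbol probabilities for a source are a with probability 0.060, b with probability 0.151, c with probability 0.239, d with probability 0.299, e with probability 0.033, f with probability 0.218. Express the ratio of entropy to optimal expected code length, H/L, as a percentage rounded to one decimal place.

98.9%

Entropy H = −Σ p log₂ p ≈ 2.3112 bits.
Huffman merges: 33/1000+3/50→93/1000; 93/1000+151/1000→61/250; 109/500+239/1000→457/1000; 61/250+299/1000→543/1000; 457/1000+543/1000→1. L = 2337/1000 ≈ 2.3370.
Efficiency = H/L = 2.3112/2.3370 = 98.9%.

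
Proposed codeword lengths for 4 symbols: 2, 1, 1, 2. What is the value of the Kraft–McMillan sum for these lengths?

1.5

With common denominator 2^2 = 4: Σ 2^(−ℓᵢ) = 1/4 + 2/4 + 2/4 + 1/4 = 6/4 = 1.5.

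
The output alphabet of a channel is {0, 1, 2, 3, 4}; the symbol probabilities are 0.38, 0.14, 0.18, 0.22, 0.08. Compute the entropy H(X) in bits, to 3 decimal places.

H = −Σ pᵢ log₂ pᵢ.
−0.38·log₂(0.38) = 0.5305
−0.14·log₂(0.14) = 0.3971
−0.18·log₂(0.18) = 0.4453
−0.22·log₂(0.22) = 0.4806
−0.08·log₂(0.08) = 0.2915
Sum ≈ 2.1450 → 2.145 bits.

2.145 bits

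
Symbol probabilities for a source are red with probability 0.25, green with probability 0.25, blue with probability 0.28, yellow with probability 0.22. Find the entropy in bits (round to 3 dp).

1.995 bits

H = −Σ pᵢ log₂ pᵢ.
−0.25·log₂(0.25) = 0.5000
−0.25·log₂(0.25) = 0.5000
−0.28·log₂(0.28) = 0.5142
−0.22·log₂(0.22) = 0.4806
Sum ≈ 1.9948 → 1.995 bits.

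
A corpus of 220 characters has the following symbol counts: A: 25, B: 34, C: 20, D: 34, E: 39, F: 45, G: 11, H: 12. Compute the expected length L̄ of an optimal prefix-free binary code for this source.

2.9 bits/symbol

Probabilities are the counts divided by 220.
Repeatedly combine the two least-probable nodes; the expected code length is the sum of the merged weights.
merge 1/20 + 3/55 → 23/220
merge 1/11 + 23/220 → 43/220
merge 5/44 + 17/110 → 59/220
merge 17/110 + 39/220 → 73/220
merge 43/220 + 9/44 → 2/5
merge 59/220 + 73/220 → 3/5
merge 2/5 + 3/5 → 1
L = 23/220 + 43/220 + 59/220 + 73/220 + 2/5 + 3/5 + 1 = 29/10 = 2.9 bits/symbol.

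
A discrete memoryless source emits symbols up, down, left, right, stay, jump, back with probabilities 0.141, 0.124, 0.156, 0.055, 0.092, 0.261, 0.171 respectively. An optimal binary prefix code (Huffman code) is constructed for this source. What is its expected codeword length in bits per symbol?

2.715 bits/symbol

Repeatedly combine the two least-probable nodes; the expected code length is the sum of the merged weights.
merge 11/200 + 23/250 → 147/1000
merge 31/250 + 141/1000 → 53/200
merge 147/1000 + 39/250 → 303/1000
merge 171/1000 + 261/1000 → 54/125
merge 53/200 + 303/1000 → 71/125
merge 54/125 + 71/125 → 1
L = 147/1000 + 53/200 + 303/1000 + 54/125 + 71/125 + 1 = 543/200 = 2.715 bits/symbol.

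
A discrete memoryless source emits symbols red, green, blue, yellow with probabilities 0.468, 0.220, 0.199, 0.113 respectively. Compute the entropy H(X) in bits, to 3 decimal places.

1.812 bits

H = −Σ pᵢ log₂ pᵢ.
−0.468·log₂(0.468) = 0.5127
−0.220·log₂(0.220) = 0.4806
−0.199·log₂(0.199) = 0.4635
−0.113·log₂(0.113) = 0.3555
Sum ≈ 1.8122 → 1.812 bits.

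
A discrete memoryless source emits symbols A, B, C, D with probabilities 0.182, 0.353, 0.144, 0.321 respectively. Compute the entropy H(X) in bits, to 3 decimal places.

H = −Σ pᵢ log₂ pᵢ.
−0.182·log₂(0.182) = 0.4474
−0.353·log₂(0.353) = 0.5303
−0.144·log₂(0.144) = 0.4026
−0.321·log₂(0.321) = 0.5262
Sum ≈ 1.9065 → 1.906 bits.

1.906 bits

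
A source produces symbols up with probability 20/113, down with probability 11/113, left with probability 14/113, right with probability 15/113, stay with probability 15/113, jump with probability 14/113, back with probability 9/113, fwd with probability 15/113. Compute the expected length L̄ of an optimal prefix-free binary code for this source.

Repeatedly combine the two least-probable nodes; the expected code length is the sum of the merged weights.
merge 9/113 + 11/113 → 20/113
merge 14/113 + 14/113 → 28/113
merge 15/113 + 15/113 → 30/113
merge 15/113 + 20/113 → 35/113
merge 20/113 + 28/113 → 48/113
merge 30/113 + 35/113 → 65/113
merge 48/113 + 65/113 → 1
L = 20/113 + 28/113 + 30/113 + 35/113 + 48/113 + 65/113 + 1 = 3 bits/symbol.

3 bits/symbol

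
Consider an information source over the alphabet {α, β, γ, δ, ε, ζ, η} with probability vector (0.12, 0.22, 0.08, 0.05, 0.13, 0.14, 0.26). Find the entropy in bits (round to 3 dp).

2.640 bits

H = −Σ pᵢ log₂ pᵢ.
−0.12·log₂(0.12) = 0.3671
−0.22·log₂(0.22) = 0.4806
−0.08·log₂(0.08) = 0.2915
−0.05·log₂(0.05) = 0.2161
−0.13·log₂(0.13) = 0.3826
−0.14·log₂(0.14) = 0.3971
−0.26·log₂(0.26) = 0.5053
Sum ≈ 2.6403 → 2.640 bits.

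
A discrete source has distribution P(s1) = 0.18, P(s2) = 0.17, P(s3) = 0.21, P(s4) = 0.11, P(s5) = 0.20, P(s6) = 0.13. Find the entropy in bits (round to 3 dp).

H = −Σ pᵢ log₂ pᵢ.
−0.18·log₂(0.18) = 0.4453
−0.17·log₂(0.17) = 0.4346
−0.21·log₂(0.21) = 0.4728
−0.11·log₂(0.11) = 0.3503
−0.20·log₂(0.20) = 0.4644
−0.13·log₂(0.13) = 0.3826
Sum ≈ 2.5500 → 2.550 bits.

2.550 bits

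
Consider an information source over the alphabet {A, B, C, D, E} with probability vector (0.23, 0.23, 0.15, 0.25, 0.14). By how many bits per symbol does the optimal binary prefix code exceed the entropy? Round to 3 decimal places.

0.007 bits

Entropy H = −Σ p log₂ p ≈ 2.2830 bits.
Huffman merges: 7/50+3/20→29/100; 23/100+23/100→23/50; 1/4+29/100→27/50; 23/50+27/50→1. L = 229/100 ≈ 2.2900.
L − H = 2.2900 − 2.2830 = 0.007 bits.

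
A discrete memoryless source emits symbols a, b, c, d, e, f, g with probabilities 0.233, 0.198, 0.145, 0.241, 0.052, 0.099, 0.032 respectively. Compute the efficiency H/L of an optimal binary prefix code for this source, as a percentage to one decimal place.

Entropy H = −Σ p log₂ p ≈ 2.5620 bits.
Huffman merges: 4/125+13/250→21/250; 21/250+99/1000→183/1000; 29/200+183/1000→41/125; 99/500+233/1000→431/1000; 241/1000+41/125→569/1000; 431/1000+569/1000→1. L = 519/200 ≈ 2.5950.
Efficiency = H/L = 2.5620/2.5950 = 98.7%.

98.7%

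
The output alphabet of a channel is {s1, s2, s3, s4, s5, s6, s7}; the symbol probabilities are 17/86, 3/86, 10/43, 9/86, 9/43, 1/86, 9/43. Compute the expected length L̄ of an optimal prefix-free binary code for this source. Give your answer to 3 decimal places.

2.547 bits/symbol

Repeatedly combine the two least-probable nodes; the expected code length is the sum of the merged weights.
merge 1/86 + 3/86 → 2/43
merge 2/43 + 9/86 → 13/86
merge 13/86 + 17/86 → 15/43
merge 9/43 + 9/43 → 18/43
merge 10/43 + 15/43 → 25/43
merge 18/43 + 25/43 → 1
L = 2/43 + 13/86 + 15/43 + 18/43 + 25/43 + 1 = 219/86 ≈ 2.547 bits/symbol.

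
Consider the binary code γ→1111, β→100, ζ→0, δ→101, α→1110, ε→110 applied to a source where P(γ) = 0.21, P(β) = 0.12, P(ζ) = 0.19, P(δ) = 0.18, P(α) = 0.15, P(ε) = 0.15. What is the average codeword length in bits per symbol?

L̄ = Σ pᵢ·ℓᵢ = 0.21·4 + 0.12·3 + 0.19·1 + 0.18·3 + 0.15·4 + 0.15·3 = 2.98 bits/symbol.

2.98 bits/symbol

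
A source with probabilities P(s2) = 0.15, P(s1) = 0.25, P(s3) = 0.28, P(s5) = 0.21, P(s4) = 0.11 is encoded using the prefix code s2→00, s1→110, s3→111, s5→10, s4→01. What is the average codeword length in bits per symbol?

2.53 bits/symbol

L̄ = Σ pᵢ·ℓᵢ = 0.15·2 + 0.25·3 + 0.28·3 + 0.21·2 + 0.11·2 = 2.53 bits/symbol.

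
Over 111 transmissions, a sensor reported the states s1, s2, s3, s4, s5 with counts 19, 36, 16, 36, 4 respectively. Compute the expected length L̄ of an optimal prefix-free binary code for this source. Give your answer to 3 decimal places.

2.180 bits/symbol

Probabilities are the counts divided by 111.
Repeatedly combine the two least-probable nodes; the expected code length is the sum of the merged weights.
merge 4/111 + 16/111 → 20/111
merge 19/111 + 20/111 → 13/37
merge 12/37 + 12/37 → 24/37
merge 13/37 + 24/37 → 1
L = 20/111 + 13/37 + 24/37 + 1 = 242/111 ≈ 2.180 bits/symbol.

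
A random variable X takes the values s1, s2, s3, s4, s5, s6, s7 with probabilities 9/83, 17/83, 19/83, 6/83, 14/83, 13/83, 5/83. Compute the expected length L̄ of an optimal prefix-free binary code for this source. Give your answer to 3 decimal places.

2.699 bits/symbol

Repeatedly combine the two least-probable nodes; the expected code length is the sum of the merged weights.
merge 5/83 + 6/83 → 11/83
merge 9/83 + 11/83 → 20/83
merge 13/83 + 14/83 → 27/83
merge 17/83 + 19/83 → 36/83
merge 20/83 + 27/83 → 47/83
merge 36/83 + 47/83 → 1
L = 11/83 + 20/83 + 27/83 + 36/83 + 47/83 + 1 = 224/83 ≈ 2.699 bits/symbol.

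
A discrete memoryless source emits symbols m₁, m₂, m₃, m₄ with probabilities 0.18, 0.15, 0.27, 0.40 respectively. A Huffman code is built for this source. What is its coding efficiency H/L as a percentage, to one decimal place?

Entropy H = −Σ p log₂ p ≈ 1.8946 bits.
Huffman merges: 3/20+9/50→33/100; 27/100+33/100→3/5; 2/5+3/5→1. L = 193/100 ≈ 1.9300.
Efficiency = H/L = 1.8946/1.9300 = 98.2%.

98.2%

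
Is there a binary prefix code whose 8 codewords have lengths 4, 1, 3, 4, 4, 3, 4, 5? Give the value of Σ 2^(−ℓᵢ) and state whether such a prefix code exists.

1.03125; no

With common denominator 2^5 = 32: Σ 2^(−ℓᵢ) = 2/32 + 16/32 + 4/32 + 2/32 + 2/32 + 4/32 + 2/32 + 1/32 = 33/32 = 1.03125.
Kraft's inequality requires Σ ≤ 1; here Σ = 1.03125 > 1, so no such prefix code exists.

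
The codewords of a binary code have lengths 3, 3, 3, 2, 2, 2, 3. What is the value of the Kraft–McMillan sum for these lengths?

With common denominator 2^3 = 8: Σ 2^(−ℓᵢ) = 1/8 + 1/8 + 1/8 + 2/8 + 2/8 + 2/8 + 1/8 = 10/8 = 1.25.

1.25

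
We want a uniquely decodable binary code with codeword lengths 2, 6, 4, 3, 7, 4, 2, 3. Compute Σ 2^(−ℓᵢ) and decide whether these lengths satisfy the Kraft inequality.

0.8984375; yes

With common denominator 2^7 = 128: Σ 2^(−ℓᵢ) = 32/128 + 2/128 + 8/128 + 16/128 + 1/128 + 8/128 + 32/128 + 16/128 = 115/128 = 0.8984375.
Kraft's inequality requires Σ ≤ 1; here Σ = 0.8984375 ≤ 1, so such a prefix code exists.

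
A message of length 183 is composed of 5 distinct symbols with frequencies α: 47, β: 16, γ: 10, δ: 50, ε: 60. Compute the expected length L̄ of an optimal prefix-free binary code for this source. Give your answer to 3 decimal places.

Probabilities are the counts divided by 183.
Repeatedly combine the two least-probable nodes; the expected code length is the sum of the merged weights.
merge 10/183 + 16/183 → 26/183
merge 26/183 + 47/183 → 73/183
merge 50/183 + 20/61 → 110/183
merge 73/183 + 110/183 → 1
L = 26/183 + 73/183 + 110/183 + 1 = 392/183 ≈ 2.142 bits/symbol.

2.142 bits/symbol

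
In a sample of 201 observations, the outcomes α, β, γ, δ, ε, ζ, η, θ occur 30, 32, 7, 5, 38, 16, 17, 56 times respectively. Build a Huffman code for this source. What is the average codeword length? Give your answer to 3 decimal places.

2.731 bits/symbol

Probabilities are the counts divided by 201.
Repeatedly combine the two least-probable nodes; the expected code length is the sum of the merged weights.
merge 5/201 + 7/201 → 4/67
merge 4/67 + 16/201 → 28/201
merge 17/201 + 28/201 → 15/67
merge 10/67 + 32/201 → 62/201
merge 38/201 + 15/67 → 83/201
merge 56/201 + 62/201 → 118/201
merge 83/201 + 118/201 → 1
L = 4/67 + 28/201 + 15/67 + 62/201 + 83/201 + 118/201 + 1 = 183/67 ≈ 2.731 bits/symbol.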